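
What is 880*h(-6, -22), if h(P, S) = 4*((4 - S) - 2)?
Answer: 84480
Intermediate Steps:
h(P, S) = 8 - 4*S (h(P, S) = 4*(2 - S) = 8 - 4*S)
880*h(-6, -22) = 880*(8 - 4*(-22)) = 880*(8 + 88) = 880*96 = 84480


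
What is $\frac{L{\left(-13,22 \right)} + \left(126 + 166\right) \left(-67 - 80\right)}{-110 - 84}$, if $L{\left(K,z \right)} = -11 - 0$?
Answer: $\frac{42935}{194} \approx 221.31$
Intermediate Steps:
$L{\left(K,z \right)} = -11$ ($L{\left(K,z \right)} = -11 + 0 = -11$)
$\frac{L{\left(-13,22 \right)} + \left(126 + 166\right) \left(-67 - 80\right)}{-110 - 84} = \frac{-11 + \left(126 + 166\right) \left(-67 - 80\right)}{-110 - 84} = \frac{-11 + 292 \left(-147\right)}{-194} = \left(-11 - 42924\right) \left(- \frac{1}{194}\right) = \left(-42935\right) \left(- \frac{1}{194}\right) = \frac{42935}{194}$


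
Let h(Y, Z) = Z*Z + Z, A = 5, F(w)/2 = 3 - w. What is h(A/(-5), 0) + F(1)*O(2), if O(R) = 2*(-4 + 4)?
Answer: 0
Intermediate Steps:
F(w) = 6 - 2*w (F(w) = 2*(3 - w) = 6 - 2*w)
O(R) = 0 (O(R) = 2*0 = 0)
h(Y, Z) = Z + Z² (h(Y, Z) = Z² + Z = Z + Z²)
h(A/(-5), 0) + F(1)*O(2) = 0*(1 + 0) + (6 - 2*1)*0 = 0*1 + (6 - 2)*0 = 0 + 4*0 = 0 + 0 = 0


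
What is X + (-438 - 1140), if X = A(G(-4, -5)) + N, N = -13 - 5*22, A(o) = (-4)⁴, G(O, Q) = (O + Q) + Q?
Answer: -1445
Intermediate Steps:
G(O, Q) = O + 2*Q
A(o) = 256
N = -123 (N = -13 - 110 = -123)
X = 133 (X = 256 - 123 = 133)
X + (-438 - 1140) = 133 + (-438 - 1140) = 133 - 1578 = -1445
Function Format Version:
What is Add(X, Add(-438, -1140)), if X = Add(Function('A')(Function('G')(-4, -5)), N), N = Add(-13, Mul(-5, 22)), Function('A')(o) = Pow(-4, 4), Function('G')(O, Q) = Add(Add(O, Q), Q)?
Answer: -1445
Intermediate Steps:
Function('G')(O, Q) = Add(O, Mul(2, Q))
Function('A')(o) = 256
N = -123 (N = Add(-13, -110) = -123)
X = 133 (X = Add(256, -123) = 133)
Add(X, Add(-438, -1140)) = Add(133, Add(-438, -1140)) = Add(133, -1578) = -1445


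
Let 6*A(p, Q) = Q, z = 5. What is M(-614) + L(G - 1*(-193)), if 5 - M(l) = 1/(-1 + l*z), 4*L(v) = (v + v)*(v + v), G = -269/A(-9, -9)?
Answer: 3831791123/27639 ≈ 1.3864e+5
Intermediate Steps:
A(p, Q) = Q/6
G = 538/3 (G = -269/((1/6)*(-9)) = -269/(-3/2) = -269*(-2/3) = 538/3 ≈ 179.33)
L(v) = v**2 (L(v) = ((v + v)*(v + v))/4 = ((2*v)*(2*v))/4 = (4*v**2)/4 = v**2)
M(l) = 5 - 1/(-1 + 5*l) (M(l) = 5 - 1/(-1 + l*5) = 5 - 1/(-1 + 5*l))
M(-614) + L(G - 1*(-193)) = (-6 + 25*(-614))/(-1 + 5*(-614)) + (538/3 - 1*(-193))**2 = (-6 - 15350)/(-1 - 3070) + (538/3 + 193)**2 = -15356/(-3071) + (1117/3)**2 = -1/3071*(-15356) + 1247689/9 = 15356/3071 + 1247689/9 = 3831791123/27639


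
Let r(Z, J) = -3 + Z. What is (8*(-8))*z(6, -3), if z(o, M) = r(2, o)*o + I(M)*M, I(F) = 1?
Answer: 576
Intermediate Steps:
z(o, M) = M - o (z(o, M) = (-3 + 2)*o + 1*M = -o + M = M - o)
(8*(-8))*z(6, -3) = (8*(-8))*(-3 - 1*6) = -64*(-3 - 6) = -64*(-9) = 576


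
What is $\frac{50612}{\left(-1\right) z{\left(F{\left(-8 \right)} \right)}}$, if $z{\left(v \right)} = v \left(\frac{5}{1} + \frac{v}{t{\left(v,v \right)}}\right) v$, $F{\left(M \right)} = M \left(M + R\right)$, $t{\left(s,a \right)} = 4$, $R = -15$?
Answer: $- \frac{12653}{431664} \approx -0.029312$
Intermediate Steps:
$F{\left(M \right)} = M \left(-15 + M\right)$ ($F{\left(M \right)} = M \left(M - 15\right) = M \left(-15 + M\right)$)
$z{\left(v \right)} = v^{2} \left(5 + \frac{v}{4}\right)$ ($z{\left(v \right)} = v \left(\frac{5}{1} + \frac{v}{4}\right) v = v \left(5 \cdot 1 + v \frac{1}{4}\right) v = v \left(5 + \frac{v}{4}\right) v = v^{2} \left(5 + \frac{v}{4}\right)$)
$\frac{50612}{\left(-1\right) z{\left(F{\left(-8 \right)} \right)}} = \frac{50612}{\left(-1\right) \frac{\left(- 8 \left(-15 - 8\right)\right)^{2} \left(20 - 8 \left(-15 - 8\right)\right)}{4}} = \frac{50612}{\left(-1\right) \frac{\left(\left(-8\right) \left(-23\right)\right)^{2} \left(20 - -184\right)}{4}} = \frac{50612}{\left(-1\right) \frac{184^{2} \left(20 + 184\right)}{4}} = \frac{50612}{\left(-1\right) \frac{1}{4} \cdot 33856 \cdot 204} = \frac{50612}{\left(-1\right) 1726656} = \frac{50612}{-1726656} = 50612 \left(- \frac{1}{1726656}\right) = - \frac{12653}{431664}$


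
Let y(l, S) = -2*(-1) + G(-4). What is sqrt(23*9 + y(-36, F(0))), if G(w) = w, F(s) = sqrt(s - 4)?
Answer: sqrt(205) ≈ 14.318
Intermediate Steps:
F(s) = sqrt(-4 + s)
y(l, S) = -2 (y(l, S) = -2*(-1) - 4 = 2 - 4 = -2)
sqrt(23*9 + y(-36, F(0))) = sqrt(23*9 - 2) = sqrt(207 - 2) = sqrt(205)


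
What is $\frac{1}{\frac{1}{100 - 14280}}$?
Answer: $-14180$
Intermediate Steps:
$\frac{1}{\frac{1}{100 - 14280}} = \frac{1}{\frac{1}{-14180}} = \frac{1}{- \frac{1}{14180}} = -14180$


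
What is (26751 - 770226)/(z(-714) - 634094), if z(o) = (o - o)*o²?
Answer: 743475/634094 ≈ 1.1725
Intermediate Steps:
z(o) = 0 (z(o) = 0*o² = 0)
(26751 - 770226)/(z(-714) - 634094) = (26751 - 770226)/(0 - 634094) = -743475/(-634094) = -743475*(-1/634094) = 743475/634094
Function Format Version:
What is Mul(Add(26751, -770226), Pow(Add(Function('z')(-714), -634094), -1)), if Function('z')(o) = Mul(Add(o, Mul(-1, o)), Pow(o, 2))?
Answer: Rational(743475, 634094) ≈ 1.1725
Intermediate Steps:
Function('z')(o) = 0 (Function('z')(o) = Mul(0, Pow(o, 2)) = 0)
Mul(Add(26751, -770226), Pow(Add(Function('z')(-714), -634094), -1)) = Mul(Add(26751, -770226), Pow(Add(0, -634094), -1)) = Mul(-743475, Pow(-634094, -1)) = Mul(-743475, Rational(-1, 634094)) = Rational(743475, 634094)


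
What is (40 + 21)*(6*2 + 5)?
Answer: 1037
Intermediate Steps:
(40 + 21)*(6*2 + 5) = 61*(12 + 5) = 61*17 = 1037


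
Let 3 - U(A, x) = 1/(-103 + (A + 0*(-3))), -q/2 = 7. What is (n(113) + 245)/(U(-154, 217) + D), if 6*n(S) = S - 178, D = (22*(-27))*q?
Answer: 361085/12827904 ≈ 0.028148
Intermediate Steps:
q = -14 (q = -2*7 = -14)
U(A, x) = 3 - 1/(-103 + A) (U(A, x) = 3 - 1/(-103 + (A + 0*(-3))) = 3 - 1/(-103 + (A + 0)) = 3 - 1/(-103 + A))
D = 8316 (D = (22*(-27))*(-14) = -594*(-14) = 8316)
n(S) = -89/3 + S/6 (n(S) = (S - 178)/6 = (-178 + S)/6 = -89/3 + S/6)
(n(113) + 245)/(U(-154, 217) + D) = ((-89/3 + (⅙)*113) + 245)/((-310 + 3*(-154))/(-103 - 154) + 8316) = ((-89/3 + 113/6) + 245)/((-310 - 462)/(-257) + 8316) = (-65/6 + 245)/(-1/257*(-772) + 8316) = 1405/(6*(772/257 + 8316)) = 1405/(6*(2137984/257)) = (1405/6)*(257/2137984) = 361085/12827904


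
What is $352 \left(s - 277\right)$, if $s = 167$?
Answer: $-38720$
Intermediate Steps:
$352 \left(s - 277\right) = 352 \left(167 - 277\right) = 352 \left(-110\right) = -38720$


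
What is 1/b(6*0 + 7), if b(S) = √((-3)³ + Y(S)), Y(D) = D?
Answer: -I*√5/10 ≈ -0.22361*I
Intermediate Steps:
b(S) = √(-27 + S) (b(S) = √((-3)³ + S) = √(-27 + S))
1/b(6*0 + 7) = 1/(√(-27 + (6*0 + 7))) = 1/(√(-27 + (0 + 7))) = 1/(√(-27 + 7)) = 1/(√(-20)) = 1/(2*I*√5) = -I*√5/10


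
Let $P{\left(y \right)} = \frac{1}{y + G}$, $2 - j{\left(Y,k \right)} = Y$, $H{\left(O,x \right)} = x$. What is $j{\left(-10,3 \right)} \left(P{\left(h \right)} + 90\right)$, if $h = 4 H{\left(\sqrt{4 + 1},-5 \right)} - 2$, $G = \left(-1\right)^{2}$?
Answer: $\frac{7556}{7} \approx 1079.4$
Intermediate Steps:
$G = 1$
$j{\left(Y,k \right)} = 2 - Y$
$h = -22$ ($h = 4 \left(-5\right) - 2 = -20 - 2 = -22$)
$P{\left(y \right)} = \frac{1}{1 + y}$ ($P{\left(y \right)} = \frac{1}{y + 1} = \frac{1}{1 + y}$)
$j{\left(-10,3 \right)} \left(P{\left(h \right)} + 90\right) = \left(2 - -10\right) \left(\frac{1}{1 - 22} + 90\right) = \left(2 + 10\right) \left(\frac{1}{-21} + 90\right) = 12 \left(- \frac{1}{21} + 90\right) = 12 \cdot \frac{1889}{21} = \frac{7556}{7}$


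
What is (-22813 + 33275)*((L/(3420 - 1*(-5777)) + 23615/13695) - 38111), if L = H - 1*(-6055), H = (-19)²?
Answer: -10043282490190396/25190583 ≈ -3.9869e+8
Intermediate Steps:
H = 361
L = 6416 (L = 361 - 1*(-6055) = 361 + 6055 = 6416)
(-22813 + 33275)*((L/(3420 - 1*(-5777)) + 23615/13695) - 38111) = (-22813 + 33275)*((6416/(3420 - 1*(-5777)) + 23615/13695) - 38111) = 10462*((6416/(3420 + 5777) + 23615*(1/13695)) - 38111) = 10462*((6416/9197 + 4723/2739) - 38111) = 10462*(61010855/25190583 - 38111) = 10462*(-959977297858/25190583) = -10043282490190396/25190583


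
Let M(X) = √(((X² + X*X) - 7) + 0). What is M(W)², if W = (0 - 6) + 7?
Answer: -5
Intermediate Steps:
W = 1 (W = -6 + 7 = 1)
M(X) = √(-7 + 2*X²) (M(X) = √(((X² + X²) - 7) + 0) = √((2*X² - 7) + 0) = √((-7 + 2*X²) + 0) = √(-7 + 2*X²))
M(W)² = (√(-7 + 2*1²))² = (√(-7 + 2*1))² = (√(-7 + 2))² = (√(-5))² = (I*√5)² = -5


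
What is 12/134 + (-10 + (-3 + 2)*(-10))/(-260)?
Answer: 6/67 ≈ 0.089552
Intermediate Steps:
12/134 + (-10 + (-3 + 2)*(-10))/(-260) = 12*(1/134) + (-10 - 1*(-10))*(-1/260) = 6/67 + (-10 + 10)*(-1/260) = 6/67 + 0*(-1/260) = 6/67 + 0 = 6/67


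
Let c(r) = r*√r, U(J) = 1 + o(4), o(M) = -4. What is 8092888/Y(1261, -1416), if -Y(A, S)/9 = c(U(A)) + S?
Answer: 3819843136/6015249 - 8092888*I*√3/6015249 ≈ 635.03 - 2.3303*I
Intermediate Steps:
U(J) = -3 (U(J) = 1 - 4 = -3)
c(r) = r^(3/2)
Y(A, S) = -9*S + 27*I*√3 (Y(A, S) = -9*((-3)^(3/2) + S) = -9*(-3*I*√3 + S) = -9*(S - 3*I*√3) = -9*S + 27*I*√3)
8092888/Y(1261, -1416) = 8092888/(-9*(-1416) + 27*I*√3) = 8092888/(12744 + 27*I*√3)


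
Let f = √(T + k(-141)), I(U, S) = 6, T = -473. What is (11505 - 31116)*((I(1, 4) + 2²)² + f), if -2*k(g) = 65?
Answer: -1961100 - 19611*I*√2022/2 ≈ -1.9611e+6 - 4.4092e+5*I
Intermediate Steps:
k(g) = -65/2 (k(g) = -½*65 = -65/2)
f = I*√2022/2 (f = √(-473 - 65/2) = √(-1011/2) = I*√2022/2 ≈ 22.483*I)
(11505 - 31116)*((I(1, 4) + 2²)² + f) = (11505 - 31116)*((6 + 2²)² + I*√2022/2) = -19611*((6 + 4)² + I*√2022/2) = -19611*(10² + I*√2022/2) = -19611*(100 + I*√2022/2) = -1961100 - 19611*I*√2022/2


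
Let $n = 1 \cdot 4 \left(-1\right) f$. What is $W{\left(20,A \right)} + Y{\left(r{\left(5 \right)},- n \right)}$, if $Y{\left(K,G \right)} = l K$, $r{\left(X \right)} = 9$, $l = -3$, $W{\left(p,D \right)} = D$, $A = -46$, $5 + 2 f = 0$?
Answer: $-73$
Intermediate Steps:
$f = - \frac{5}{2}$ ($f = - \frac{5}{2} + \frac{1}{2} \cdot 0 = - \frac{5}{2} + 0 = - \frac{5}{2} \approx -2.5$)
$n = 10$ ($n = 1 \cdot 4 \left(-1\right) \left(- \frac{5}{2}\right) = 1 \left(\left(-4\right) \left(- \frac{5}{2}\right)\right) = 1 \cdot 10 = 10$)
$Y{\left(K,G \right)} = - 3 K$
$W{\left(20,A \right)} + Y{\left(r{\left(5 \right)},- n \right)} = -46 - 27 = -73$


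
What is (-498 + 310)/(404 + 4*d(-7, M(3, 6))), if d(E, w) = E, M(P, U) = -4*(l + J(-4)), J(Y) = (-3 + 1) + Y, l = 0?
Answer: -½ ≈ -0.50000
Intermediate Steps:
J(Y) = -2 + Y
M(P, U) = 24 (M(P, U) = -4*(0 + (-2 - 4)) = -4*(0 - 6) = -4*(-6) = 24)
(-498 + 310)/(404 + 4*d(-7, M(3, 6))) = (-498 + 310)/(404 + 4*(-7)) = -188/(404 - 28) = -188/376 = -188*1/376 = -½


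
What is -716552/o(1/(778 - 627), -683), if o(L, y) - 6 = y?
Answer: 716552/677 ≈ 1058.4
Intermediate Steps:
o(L, y) = 6 + y
-716552/o(1/(778 - 627), -683) = -716552/(6 - 683) = -716552/(-677) = -716552*(-1/677) = 716552/677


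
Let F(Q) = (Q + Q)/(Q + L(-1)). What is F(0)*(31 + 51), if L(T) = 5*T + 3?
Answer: 0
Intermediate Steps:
L(T) = 3 + 5*T
F(Q) = 2*Q/(-2 + Q) (F(Q) = (Q + Q)/(Q + (3 + 5*(-1))) = (2*Q)/(Q + (3 - 5)) = (2*Q)/(Q - 2) = (2*Q)/(-2 + Q) = 2*Q/(-2 + Q))
F(0)*(31 + 51) = (2*0/(-2 + 0))*(31 + 51) = (2*0/(-2))*82 = (2*0*(-½))*82 = 0*82 = 0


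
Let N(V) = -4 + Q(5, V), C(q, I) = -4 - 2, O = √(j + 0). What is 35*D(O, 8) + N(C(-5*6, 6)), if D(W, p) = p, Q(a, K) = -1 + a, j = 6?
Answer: 280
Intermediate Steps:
O = √6 (O = √(6 + 0) = √6 ≈ 2.4495)
C(q, I) = -6
N(V) = 0 (N(V) = -4 + (-1 + 5) = -4 + 4 = 0)
35*D(O, 8) + N(C(-5*6, 6)) = 35*8 + 0 = 280 + 0 = 280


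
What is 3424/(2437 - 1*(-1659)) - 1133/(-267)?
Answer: 173593/34176 ≈ 5.0794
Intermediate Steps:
3424/(2437 - 1*(-1659)) - 1133/(-267) = 3424/(2437 + 1659) - 1133*(-1/267) = 3424/4096 + 1133/267 = 3424*(1/4096) + 1133/267 = 107/128 + 1133/267 = 173593/34176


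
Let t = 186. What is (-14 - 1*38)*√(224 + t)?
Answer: -52*√410 ≈ -1052.9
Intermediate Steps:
(-14 - 1*38)*√(224 + t) = (-14 - 1*38)*√(224 + 186) = (-14 - 38)*√410 = -52*√410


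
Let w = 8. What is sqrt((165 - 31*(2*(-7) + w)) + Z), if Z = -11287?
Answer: 2*I*sqrt(2734) ≈ 104.58*I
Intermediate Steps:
sqrt((165 - 31*(2*(-7) + w)) + Z) = sqrt((165 - 31*(2*(-7) + 8)) - 11287) = sqrt((165 - 31*(-14 + 8)) - 11287) = sqrt((165 - 31*(-6)) - 11287) = sqrt((165 + 186) - 11287) = sqrt(351 - 11287) = sqrt(-10936) = 2*I*sqrt(2734)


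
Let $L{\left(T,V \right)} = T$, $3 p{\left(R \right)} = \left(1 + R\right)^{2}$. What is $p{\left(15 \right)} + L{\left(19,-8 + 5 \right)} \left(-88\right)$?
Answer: $- \frac{4760}{3} \approx -1586.7$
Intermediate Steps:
$p{\left(R \right)} = \frac{\left(1 + R\right)^{2}}{3}$
$p{\left(15 \right)} + L{\left(19,-8 + 5 \right)} \left(-88\right) = \frac{\left(1 + 15\right)^{2}}{3} + 19 \left(-88\right) = \frac{16^{2}}{3} - 1672 = \frac{1}{3} \cdot 256 - 1672 = \frac{256}{3} - 1672 = - \frac{4760}{3}$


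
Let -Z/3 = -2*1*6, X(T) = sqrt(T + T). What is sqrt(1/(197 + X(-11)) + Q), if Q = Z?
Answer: sqrt((7093 + 36*I*sqrt(22))/(197 + I*sqrt(22))) ≈ 6.0004 - 1.0e-5*I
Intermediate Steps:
X(T) = sqrt(2)*sqrt(T) (X(T) = sqrt(2*T) = sqrt(2)*sqrt(T))
Z = 36 (Z = -3*(-2*1)*6 = -(-6)*6 = -3*(-12) = 36)
Q = 36
sqrt(1/(197 + X(-11)) + Q) = sqrt(1/(197 + sqrt(2)*sqrt(-11)) + 36) = sqrt(1/(197 + sqrt(2)*(I*sqrt(11))) + 36) = sqrt(1/(197 + I*sqrt(22)) + 36) = sqrt(36 + 1/(197 + I*sqrt(22)))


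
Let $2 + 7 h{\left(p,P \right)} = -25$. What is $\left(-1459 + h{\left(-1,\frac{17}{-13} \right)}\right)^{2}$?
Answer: $\frac{104857600}{49} \approx 2.14 \cdot 10^{6}$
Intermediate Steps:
$h{\left(p,P \right)} = - \frac{27}{7}$ ($h{\left(p,P \right)} = - \frac{2}{7} + \frac{1}{7} \left(-25\right) = - \frac{2}{7} - \frac{25}{7} = - \frac{27}{7}$)
$\left(-1459 + h{\left(-1,\frac{17}{-13} \right)}\right)^{2} = \left(-1459 - \frac{27}{7}\right)^{2} = \left(- \frac{10240}{7}\right)^{2} = \frac{104857600}{49}$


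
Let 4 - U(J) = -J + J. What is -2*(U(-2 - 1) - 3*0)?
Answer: -8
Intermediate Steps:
U(J) = 4 (U(J) = 4 - (-J + J) = 4 - 1*0 = 4 + 0 = 4)
-2*(U(-2 - 1) - 3*0) = -2*(4 - 3*0) = -2*(4 + 0) = -2*4 = -8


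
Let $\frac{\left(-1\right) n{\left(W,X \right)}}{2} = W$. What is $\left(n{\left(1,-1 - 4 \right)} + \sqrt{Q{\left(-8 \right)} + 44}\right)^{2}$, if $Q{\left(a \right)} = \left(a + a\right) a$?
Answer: $176 - 8 \sqrt{43} \approx 123.54$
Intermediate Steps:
$n{\left(W,X \right)} = - 2 W$
$Q{\left(a \right)} = 2 a^{2}$ ($Q{\left(a \right)} = 2 a a = 2 a^{2}$)
$\left(n{\left(1,-1 - 4 \right)} + \sqrt{Q{\left(-8 \right)} + 44}\right)^{2} = \left(\left(-2\right) 1 + \sqrt{2 \left(-8\right)^{2} + 44}\right)^{2} = \left(-2 + \sqrt{2 \cdot 64 + 44}\right)^{2} = \left(-2 + \sqrt{128 + 44}\right)^{2} = \left(-2 + \sqrt{172}\right)^{2} = \left(-2 + 2 \sqrt{43}\right)^{2}$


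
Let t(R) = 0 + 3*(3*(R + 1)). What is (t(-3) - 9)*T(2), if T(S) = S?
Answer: -54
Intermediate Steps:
t(R) = 9 + 9*R (t(R) = 0 + 3*(3*(1 + R)) = 0 + 3*(3 + 3*R) = 0 + (9 + 9*R) = 9 + 9*R)
(t(-3) - 9)*T(2) = ((9 + 9*(-3)) - 9)*2 = ((9 - 27) - 9)*2 = (-18 - 9)*2 = -27*2 = -54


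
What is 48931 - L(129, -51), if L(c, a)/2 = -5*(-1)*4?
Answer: 48891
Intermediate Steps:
L(c, a) = 40 (L(c, a) = 2*(-5*(-1)*4) = 2*(5*4) = 2*20 = 40)
48931 - L(129, -51) = 48931 - 1*40 = 48931 - 40 = 48891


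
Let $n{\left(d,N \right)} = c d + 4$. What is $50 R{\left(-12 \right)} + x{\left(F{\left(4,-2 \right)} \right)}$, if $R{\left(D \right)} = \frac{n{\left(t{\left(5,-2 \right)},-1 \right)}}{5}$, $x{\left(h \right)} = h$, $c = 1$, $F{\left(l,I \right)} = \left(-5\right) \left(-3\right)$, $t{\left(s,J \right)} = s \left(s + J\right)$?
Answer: $205$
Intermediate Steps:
$t{\left(s,J \right)} = s \left(J + s\right)$
$F{\left(l,I \right)} = 15$
$n{\left(d,N \right)} = 4 + d$ ($n{\left(d,N \right)} = 1 d + 4 = d + 4 = 4 + d$)
$R{\left(D \right)} = \frac{19}{5}$ ($R{\left(D \right)} = \frac{4 + 5 \left(-2 + 5\right)}{5} = \left(4 + 5 \cdot 3\right) \frac{1}{5} = \left(4 + 15\right) \frac{1}{5} = 19 \cdot \frac{1}{5} = \frac{19}{5}$)
$50 R{\left(-12 \right)} + x{\left(F{\left(4,-2 \right)} \right)} = 50 \cdot \frac{19}{5} + 15 = 190 + 15 = 205$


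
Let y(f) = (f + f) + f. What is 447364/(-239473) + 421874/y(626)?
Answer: 50093641405/224865147 ≈ 222.77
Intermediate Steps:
y(f) = 3*f (y(f) = 2*f + f = 3*f)
447364/(-239473) + 421874/y(626) = 447364/(-239473) + 421874/((3*626)) = 447364*(-1/239473) + 421874/1878 = -447364/239473 + 421874*(1/1878) = -447364/239473 + 210937/939 = 50093641405/224865147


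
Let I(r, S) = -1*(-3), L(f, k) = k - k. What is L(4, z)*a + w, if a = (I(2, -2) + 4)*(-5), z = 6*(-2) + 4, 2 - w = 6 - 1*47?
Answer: 43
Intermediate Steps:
w = 43 (w = 2 - (6 - 1*47) = 2 - (6 - 47) = 2 - 1*(-41) = 2 + 41 = 43)
z = -8 (z = -12 + 4 = -8)
L(f, k) = 0
I(r, S) = 3
a = -35 (a = (3 + 4)*(-5) = 7*(-5) = -35)
L(4, z)*a + w = 0*(-35) + 43 = 0 + 43 = 43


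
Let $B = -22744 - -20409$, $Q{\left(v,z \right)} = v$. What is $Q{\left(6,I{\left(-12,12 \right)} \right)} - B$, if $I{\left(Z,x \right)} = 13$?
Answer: $2341$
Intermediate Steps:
$B = -2335$ ($B = -22744 + 20409 = -2335$)
$Q{\left(6,I{\left(-12,12 \right)} \right)} - B = 6 - -2335 = 6 + 2335 = 2341$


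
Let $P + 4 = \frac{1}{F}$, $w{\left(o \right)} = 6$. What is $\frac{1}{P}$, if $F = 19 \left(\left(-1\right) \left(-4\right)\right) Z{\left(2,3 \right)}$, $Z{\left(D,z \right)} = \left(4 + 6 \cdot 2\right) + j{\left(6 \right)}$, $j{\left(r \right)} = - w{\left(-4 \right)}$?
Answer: $- \frac{760}{3039} \approx -0.25008$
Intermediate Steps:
$j{\left(r \right)} = -6$ ($j{\left(r \right)} = \left(-1\right) 6 = -6$)
$Z{\left(D,z \right)} = 10$ ($Z{\left(D,z \right)} = \left(4 + 6 \cdot 2\right) - 6 = \left(4 + 12\right) - 6 = 16 - 6 = 10$)
$F = 760$ ($F = 19 \left(\left(-1\right) \left(-4\right)\right) 10 = 19 \cdot 4 \cdot 10 = 76 \cdot 10 = 760$)
$P = - \frac{3039}{760}$ ($P = -4 + \frac{1}{760} = - \frac{3039}{760} \approx -3.9987$)
$\frac{1}{P} = \frac{1}{- \frac{3039}{760}} = - \frac{760}{3039}$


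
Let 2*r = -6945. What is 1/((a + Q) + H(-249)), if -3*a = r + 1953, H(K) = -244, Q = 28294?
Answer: 2/57113 ≈ 3.5018e-5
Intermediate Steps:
r = -6945/2 (r = (½)*(-6945) = -6945/2 ≈ -3472.5)
a = 1013/2 (a = -(-6945/2 + 1953)/3 = -⅓*(-3039/2) = 1013/2 ≈ 506.50)
1/((a + Q) + H(-249)) = 1/((1013/2 + 28294) - 244) = 1/(57601/2 - 244) = 1/(57113/2) = 2/57113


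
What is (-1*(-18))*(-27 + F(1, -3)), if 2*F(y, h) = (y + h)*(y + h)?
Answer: -450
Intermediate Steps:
F(y, h) = (h + y)**2/2 (F(y, h) = ((y + h)*(y + h))/2 = ((h + y)*(h + y))/2 = (h + y)**2/2)
(-1*(-18))*(-27 + F(1, -3)) = (-1*(-18))*(-27 + (-3 + 1)**2/2) = 18*(-27 + (1/2)*(-2)**2) = 18*(-27 + (1/2)*4) = 18*(-27 + 2) = 18*(-25) = -450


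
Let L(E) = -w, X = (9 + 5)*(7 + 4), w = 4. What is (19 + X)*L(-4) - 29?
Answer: -721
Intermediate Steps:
X = 154 (X = 14*11 = 154)
L(E) = -4 (L(E) = -1*4 = -4)
(19 + X)*L(-4) - 29 = (19 + 154)*(-4) - 29 = 173*(-4) - 29 = -692 - 29 = -721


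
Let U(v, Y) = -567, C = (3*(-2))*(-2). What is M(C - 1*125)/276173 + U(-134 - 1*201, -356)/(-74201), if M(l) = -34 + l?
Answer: 145682544/20492312773 ≈ 0.0071091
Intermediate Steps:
C = 12 (C = -6*(-2) = 12)
M(C - 1*125)/276173 + U(-134 - 1*201, -356)/(-74201) = (-34 + (12 - 1*125))/276173 - 567/(-74201) = (-34 + (12 - 125))*(1/276173) - 567*(-1/74201) = (-34 - 113)*(1/276173) + 567/74201 = -147*1/276173 + 567/74201 = -147/276173 + 567/74201 = 145682544/20492312773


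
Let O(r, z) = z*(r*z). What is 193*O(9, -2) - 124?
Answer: 6824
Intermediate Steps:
O(r, z) = r*z²
193*O(9, -2) - 124 = 193*(9*(-2)²) - 124 = 193*(9*4) - 124 = 193*36 - 124 = 6948 - 124 = 6824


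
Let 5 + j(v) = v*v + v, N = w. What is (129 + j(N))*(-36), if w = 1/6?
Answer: -4471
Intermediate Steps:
w = 1/6 ≈ 0.16667
N = 1/6 ≈ 0.16667
j(v) = -5 + v + v**2 (j(v) = -5 + (v*v + v) = -5 + (v**2 + v) = -5 + (v + v**2) = -5 + v + v**2)
(129 + j(N))*(-36) = (129 + (-5 + 1/6 + (1/6)**2))*(-36) = (129 + (-5 + 1/6 + 1/36))*(-36) = (129 - 173/36)*(-36) = (4471/36)*(-36) = -4471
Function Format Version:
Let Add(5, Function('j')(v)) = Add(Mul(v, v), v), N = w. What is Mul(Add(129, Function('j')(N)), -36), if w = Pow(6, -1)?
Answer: -4471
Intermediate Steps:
w = Rational(1, 6) ≈ 0.16667
N = Rational(1, 6) ≈ 0.16667
Function('j')(v) = Add(-5, v, Pow(v, 2)) (Function('j')(v) = Add(-5, Add(Mul(v, v), v)) = Add(-5, Add(Pow(v, 2), v)) = Add(-5, Add(v, Pow(v, 2))) = Add(-5, v, Pow(v, 2)))
Mul(Add(129, Function('j')(N)), -36) = Mul(Add(129, Add(-5, Rational(1, 6), Pow(Rational(1, 6), 2))), -36) = Mul(Add(129, Add(-5, Rational(1, 6), Rational(1, 36))), -36) = Mul(Add(129, Rational(-173, 36)), -36) = Mul(Rational(4471, 36), -36) = -4471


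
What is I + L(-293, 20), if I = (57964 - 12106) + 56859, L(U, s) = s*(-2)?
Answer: 102677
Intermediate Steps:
L(U, s) = -2*s
I = 102717 (I = 45858 + 56859 = 102717)
I + L(-293, 20) = 102717 - 2*20 = 102717 - 40 = 102677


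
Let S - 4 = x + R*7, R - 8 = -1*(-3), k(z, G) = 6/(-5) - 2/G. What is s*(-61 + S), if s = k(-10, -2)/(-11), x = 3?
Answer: 23/55 ≈ 0.41818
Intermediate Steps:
k(z, G) = -6/5 - 2/G (k(z, G) = 6*(-1/5) - 2/G = -6/5 - 2/G)
R = 11 (R = 8 - 1*(-3) = 8 + 3 = 11)
s = 1/55 (s = (-6/5 - 2/(-2))/(-11) = (-6/5 - 2*(-1/2))*(-1/11) = (-6/5 + 1)*(-1/11) = -1/5*(-1/11) = 1/55 ≈ 0.018182)
S = 84 (S = 4 + (3 + 11*7) = 4 + (3 + 77) = 4 + 80 = 84)
s*(-61 + S) = (-61 + 84)/55 = (1/55)*23 = 23/55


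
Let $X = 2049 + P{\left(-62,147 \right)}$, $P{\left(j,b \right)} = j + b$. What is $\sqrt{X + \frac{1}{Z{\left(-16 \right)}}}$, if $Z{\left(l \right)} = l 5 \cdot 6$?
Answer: $\frac{\sqrt{30729570}}{120} \approx 46.195$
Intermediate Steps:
$Z{\left(l \right)} = 30 l$ ($Z{\left(l \right)} = 5 l 6 = 30 l$)
$P{\left(j,b \right)} = b + j$
$X = 2134$ ($X = 2049 + \left(147 - 62\right) = 2049 + 85 = 2134$)
$\sqrt{X + \frac{1}{Z{\left(-16 \right)}}} = \sqrt{2134 + \frac{1}{30 \left(-16\right)}} = \sqrt{2134 + \frac{1}{-480}} = \sqrt{2134 - \frac{1}{480}} = \sqrt{\frac{1024319}{480}} = \frac{\sqrt{30729570}}{120}$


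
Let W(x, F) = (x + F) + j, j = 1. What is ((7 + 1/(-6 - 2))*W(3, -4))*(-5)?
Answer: 0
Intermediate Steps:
W(x, F) = 1 + F + x (W(x, F) = (x + F) + 1 = (F + x) + 1 = 1 + F + x)
((7 + 1/(-6 - 2))*W(3, -4))*(-5) = ((7 + 1/(-6 - 2))*(1 - 4 + 3))*(-5) = ((7 + 1/(-8))*0)*(-5) = ((7 - ⅛)*0)*(-5) = ((55/8)*0)*(-5) = 0*(-5) = 0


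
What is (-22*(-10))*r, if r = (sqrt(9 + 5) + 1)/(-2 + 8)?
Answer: 110/3 + 110*sqrt(14)/3 ≈ 173.86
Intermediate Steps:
r = 1/6 + sqrt(14)/6 (r = (sqrt(14) + 1)/6 = (1 + sqrt(14))*(1/6) = 1/6 + sqrt(14)/6 ≈ 0.79028)
(-22*(-10))*r = (-22*(-10))*(1/6 + sqrt(14)/6) = 220*(1/6 + sqrt(14)/6) = 110/3 + 110*sqrt(14)/3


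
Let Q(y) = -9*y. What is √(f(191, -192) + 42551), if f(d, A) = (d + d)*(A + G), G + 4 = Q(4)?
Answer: I*√46073 ≈ 214.65*I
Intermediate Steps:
G = -40 (G = -4 - 9*4 = -4 - 36 = -40)
f(d, A) = 2*d*(-40 + A) (f(d, A) = (d + d)*(A - 40) = (2*d)*(-40 + A) = 2*d*(-40 + A))
√(f(191, -192) + 42551) = √(2*191*(-40 - 192) + 42551) = √(2*191*(-232) + 42551) = √(-88624 + 42551) = √(-46073) = I*√46073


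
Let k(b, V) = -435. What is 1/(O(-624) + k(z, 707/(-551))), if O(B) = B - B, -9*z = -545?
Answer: -1/435 ≈ -0.0022989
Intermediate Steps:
z = 545/9 (z = -⅑*(-545) = 545/9 ≈ 60.556)
O(B) = 0
1/(O(-624) + k(z, 707/(-551))) = 1/(0 - 435) = 1/(-435) = -1/435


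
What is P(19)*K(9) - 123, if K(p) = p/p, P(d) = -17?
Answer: -140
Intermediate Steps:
K(p) = 1
P(19)*K(9) - 123 = -17*1 - 123 = -17 - 123 = -140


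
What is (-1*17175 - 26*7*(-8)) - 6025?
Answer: -21744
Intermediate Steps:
(-1*17175 - 26*7*(-8)) - 6025 = (-17175 - 182*(-8)) - 6025 = (-17175 + 1456) - 6025 = -15719 - 6025 = -21744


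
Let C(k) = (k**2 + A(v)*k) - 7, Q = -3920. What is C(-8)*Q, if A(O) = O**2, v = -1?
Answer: -192080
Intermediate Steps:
C(k) = -7 + k + k**2 (C(k) = (k**2 + (-1)**2*k) - 7 = (k**2 + 1*k) - 7 = (k**2 + k) - 7 = (k + k**2) - 7 = -7 + k + k**2)
C(-8)*Q = (-7 - 8 + (-8)**2)*(-3920) = (-7 - 8 + 64)*(-3920) = 49*(-3920) = -192080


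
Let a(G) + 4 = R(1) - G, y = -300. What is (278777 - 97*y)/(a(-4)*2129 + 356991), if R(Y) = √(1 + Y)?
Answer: 109909318107/127433508799 - 655470133*√2/127433508799 ≈ 0.85521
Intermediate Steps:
a(G) = -4 + √2 - G (a(G) = -4 + (√(1 + 1) - G) = -4 + (√2 - G) = -4 + √2 - G)
(278777 - 97*y)/(a(-4)*2129 + 356991) = (278777 - 97*(-300))/((-4 + √2 - 1*(-4))*2129 + 356991) = (278777 + 29100)/((-4 + √2 + 4)*2129 + 356991) = 307877/(√2*2129 + 356991) = 307877/(2129*√2 + 356991) = 307877/(356991 + 2129*√2)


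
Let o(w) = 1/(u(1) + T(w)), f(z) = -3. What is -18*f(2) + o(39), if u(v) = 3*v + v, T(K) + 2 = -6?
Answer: 215/4 ≈ 53.750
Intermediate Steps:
T(K) = -8 (T(K) = -2 - 6 = -8)
u(v) = 4*v
o(w) = -¼ (o(w) = 1/(4*1 - 8) = 1/(4 - 8) = 1/(-4) = -¼)
-18*f(2) + o(39) = -18*(-3) - ¼ = 54 - ¼ = 215/4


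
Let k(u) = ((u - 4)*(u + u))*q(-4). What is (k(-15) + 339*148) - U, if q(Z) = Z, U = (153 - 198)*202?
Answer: 56982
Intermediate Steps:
U = -9090 (U = -45*202 = -9090)
k(u) = -8*u*(-4 + u) (k(u) = ((u - 4)*(u + u))*(-4) = ((-4 + u)*(2*u))*(-4) = (2*u*(-4 + u))*(-4) = -8*u*(-4 + u))
(k(-15) + 339*148) - U = (8*(-15)*(4 - 1*(-15)) + 339*148) - 1*(-9090) = (8*(-15)*(4 + 15) + 50172) + 9090 = (8*(-15)*19 + 50172) + 9090 = (-2280 + 50172) + 9090 = 47892 + 9090 = 56982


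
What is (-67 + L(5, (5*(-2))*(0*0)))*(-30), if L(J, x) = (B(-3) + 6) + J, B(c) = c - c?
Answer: 1680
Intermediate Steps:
B(c) = 0
L(J, x) = 6 + J (L(J, x) = (0 + 6) + J = 6 + J)
(-67 + L(5, (5*(-2))*(0*0)))*(-30) = (-67 + (6 + 5))*(-30) = (-67 + 11)*(-30) = -56*(-30) = 1680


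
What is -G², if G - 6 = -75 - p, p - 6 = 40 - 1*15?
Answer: -10000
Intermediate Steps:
p = 31 (p = 6 + (40 - 1*15) = 6 + (40 - 15) = 6 + 25 = 31)
G = -100 (G = 6 + (-75 - 1*31) = 6 + (-75 - 31) = 6 - 106 = -100)
-G² = -1*(-100)² = -1*10000 = -10000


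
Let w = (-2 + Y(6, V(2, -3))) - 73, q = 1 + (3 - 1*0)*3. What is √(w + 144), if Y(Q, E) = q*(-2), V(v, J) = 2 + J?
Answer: 7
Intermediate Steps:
q = 10 (q = 1 + (3 + 0)*3 = 1 + 3*3 = 1 + 9 = 10)
Y(Q, E) = -20 (Y(Q, E) = 10*(-2) = -20)
w = -95 (w = (-2 - 20) - 73 = -22 - 73 = -95)
√(w + 144) = √(-95 + 144) = √49 = 7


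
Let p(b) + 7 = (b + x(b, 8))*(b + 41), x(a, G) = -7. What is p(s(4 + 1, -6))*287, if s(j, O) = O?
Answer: -132594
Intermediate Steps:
p(b) = -7 + (-7 + b)*(41 + b) (p(b) = -7 + (b - 7)*(b + 41) = -7 + (-7 + b)*(41 + b))
p(s(4 + 1, -6))*287 = (-294 + (-6)² + 34*(-6))*287 = (-294 + 36 - 204)*287 = -462*287 = -132594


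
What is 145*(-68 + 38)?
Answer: -4350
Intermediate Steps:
145*(-68 + 38) = 145*(-30) = -4350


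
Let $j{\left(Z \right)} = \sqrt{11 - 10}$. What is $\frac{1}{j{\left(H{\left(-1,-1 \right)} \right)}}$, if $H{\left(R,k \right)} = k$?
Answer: $1$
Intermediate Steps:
$j{\left(Z \right)} = 1$ ($j{\left(Z \right)} = \sqrt{1} = 1$)
$\frac{1}{j{\left(H{\left(-1,-1 \right)} \right)}} = 1^{-1} = 1$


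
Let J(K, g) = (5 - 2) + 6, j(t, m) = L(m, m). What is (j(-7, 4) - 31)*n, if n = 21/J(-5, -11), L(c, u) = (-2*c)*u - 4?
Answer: -469/3 ≈ -156.33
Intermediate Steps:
L(c, u) = -4 - 2*c*u (L(c, u) = -2*c*u - 4 = -4 - 2*c*u)
j(t, m) = -4 - 2*m² (j(t, m) = -4 - 2*m*m = -4 - 2*m²)
J(K, g) = 9 (J(K, g) = 3 + 6 = 9)
n = 7/3 (n = 21/9 = 21*(⅑) = 7/3 ≈ 2.3333)
(j(-7, 4) - 31)*n = ((-4 - 2*4²) - 31)*(7/3) = ((-4 - 2*16) - 31)*(7/3) = ((-4 - 32) - 31)*(7/3) = (-36 - 31)*(7/3) = -67*7/3 = -469/3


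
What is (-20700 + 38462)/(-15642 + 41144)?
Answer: 8881/12751 ≈ 0.69649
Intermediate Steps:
(-20700 + 38462)/(-15642 + 41144) = 17762/25502 = 17762*(1/25502) = 8881/12751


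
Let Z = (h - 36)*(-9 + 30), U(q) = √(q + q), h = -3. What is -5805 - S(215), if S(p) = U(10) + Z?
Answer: -4986 - 2*√5 ≈ -4990.5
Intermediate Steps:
U(q) = √2*√q (U(q) = √(2*q) = √2*√q)
Z = -819 (Z = (-3 - 36)*(-9 + 30) = -39*21 = -819)
S(p) = -819 + 2*√5 (S(p) = √2*√10 - 819 = 2*√5 - 819 = -819 + 2*√5)
-5805 - S(215) = -5805 - (-819 + 2*√5) = -5805 + (819 - 2*√5) = -4986 - 2*√5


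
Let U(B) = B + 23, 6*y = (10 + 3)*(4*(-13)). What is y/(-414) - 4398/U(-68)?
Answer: 304307/3105 ≈ 98.005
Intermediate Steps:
y = -338/3 (y = ((10 + 3)*(4*(-13)))/6 = (13*(-52))/6 = (1/6)*(-676) = -338/3 ≈ -112.67)
U(B) = 23 + B
y/(-414) - 4398/U(-68) = -338/3/(-414) - 4398/(23 - 68) = -338/3*(-1/414) - 4398/(-45) = 169/621 - 4398*(-1/45) = 169/621 + 1466/15 = 304307/3105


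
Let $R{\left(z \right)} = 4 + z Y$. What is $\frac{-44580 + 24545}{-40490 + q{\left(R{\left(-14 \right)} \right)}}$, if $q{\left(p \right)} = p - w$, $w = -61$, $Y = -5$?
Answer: $\frac{4007}{8071} \approx 0.49647$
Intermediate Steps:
$R{\left(z \right)} = 4 - 5 z$ ($R{\left(z \right)} = 4 + z \left(-5\right) = 4 - 5 z$)
$q{\left(p \right)} = 61 + p$ ($q{\left(p \right)} = p - -61 = p + 61 = 61 + p$)
$\frac{-44580 + 24545}{-40490 + q{\left(R{\left(-14 \right)} \right)}} = \frac{-44580 + 24545}{-40490 + \left(61 + \left(4 - -70\right)\right)} = - \frac{20035}{-40490 + \left(61 + \left(4 + 70\right)\right)} = - \frac{20035}{-40490 + \left(61 + 74\right)} = - \frac{20035}{-40490 + 135} = - \frac{20035}{-40355} = \left(-20035\right) \left(- \frac{1}{40355}\right) = \frac{4007}{8071}$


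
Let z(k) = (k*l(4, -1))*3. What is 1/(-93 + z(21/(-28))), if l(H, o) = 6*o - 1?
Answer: -4/309 ≈ -0.012945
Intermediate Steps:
l(H, o) = -1 + 6*o
z(k) = -21*k (z(k) = (k*(-1 + 6*(-1)))*3 = (k*(-1 - 6))*3 = (k*(-7))*3 = -7*k*3 = -21*k)
1/(-93 + z(21/(-28))) = 1/(-93 - 441/(-28)) = 1/(-93 - 441*(-1)/28) = 1/(-93 - 21*(-3/4)) = 1/(-93 + 63/4) = 1/(-309/4) = -4/309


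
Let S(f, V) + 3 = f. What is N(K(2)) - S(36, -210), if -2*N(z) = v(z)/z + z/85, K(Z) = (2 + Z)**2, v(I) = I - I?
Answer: -2813/85 ≈ -33.094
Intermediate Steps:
v(I) = 0
S(f, V) = -3 + f
N(z) = -z/170 (N(z) = -(0/z + z/85)/2 = -(0 + z*(1/85))/2 = -(0 + z/85)/2 = -z/170)
N(K(2)) - S(36, -210) = -(2 + 2)**2/170 - (-3 + 36) = -1/170*4**2 - 1*33 = -1/170*16 - 33 = -8/85 - 33 = -2813/85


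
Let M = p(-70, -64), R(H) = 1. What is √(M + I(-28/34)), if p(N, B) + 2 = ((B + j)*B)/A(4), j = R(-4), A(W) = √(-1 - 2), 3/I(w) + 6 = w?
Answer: √(-8207 - 4521216*I*√3)/58 ≈ 34.099 - 34.134*I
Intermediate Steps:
I(w) = 3/(-6 + w)
A(W) = I*√3 (A(W) = √(-3) = I*√3)
j = 1
p(N, B) = -2 - I*B*√3*(1 + B)/3 (p(N, B) = -2 + ((B + 1)*B)/((I*√3)) = -2 + ((1 + B)*B)*(-I*√3/3) = -2 + (B*(1 + B))*(-I*√3/3) = -2 - I*B*√3*(1 + B)/3)
M = I*√3*(-4032 + 2*I*√3)/3 (M = I*√3*(-1*(-64) - 1*(-64)² + 2*I*√3)/3 = I*√3*(64 - 1*4096 + 2*I*√3)/3 = I*√3*(64 - 4096 + 2*I*√3)/3 = I*√3*(-4032 + 2*I*√3)/3 ≈ -2.0 - 2327.9*I)
√(M + I(-28/34)) = √((-2 - 1344*I*√3) + 3/(-6 - 28/34)) = √((-2 - 1344*I*√3) + 3/(-6 - 28*1/34)) = √((-2 - 1344*I*√3) + 3/(-6 - 14/17)) = √((-2 - 1344*I*√3) + 3/(-116/17)) = √((-2 - 1344*I*√3) + 3*(-17/116)) = √((-2 - 1344*I*√3) - 51/116) = √(-283/116 - 1344*I*√3)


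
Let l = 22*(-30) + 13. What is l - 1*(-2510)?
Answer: 1863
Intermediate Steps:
l = -647 (l = -660 + 13 = -647)
l - 1*(-2510) = -647 - 1*(-2510) = -647 + 2510 = 1863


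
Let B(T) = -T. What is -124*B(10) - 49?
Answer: 1191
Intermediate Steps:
-124*B(10) - 49 = -(-124)*10 - 49 = -124*(-10) - 49 = 1240 - 49 = 1191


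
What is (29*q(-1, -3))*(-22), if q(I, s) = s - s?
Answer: 0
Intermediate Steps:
q(I, s) = 0
(29*q(-1, -3))*(-22) = (29*0)*(-22) = 0*(-22) = 0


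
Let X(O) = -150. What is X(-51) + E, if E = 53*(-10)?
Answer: -680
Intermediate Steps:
E = -530
X(-51) + E = -150 - 530 = -680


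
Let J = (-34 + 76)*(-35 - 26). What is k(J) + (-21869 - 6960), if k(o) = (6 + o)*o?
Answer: 6519643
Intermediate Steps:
J = -2562 (J = 42*(-61) = -2562)
k(o) = o*(6 + o)
k(J) + (-21869 - 6960) = -2562*(6 - 2562) + (-21869 - 6960) = -2562*(-2556) - 28829 = 6548472 - 28829 = 6519643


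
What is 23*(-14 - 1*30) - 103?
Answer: -1115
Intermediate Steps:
23*(-14 - 1*30) - 103 = 23*(-14 - 30) - 103 = 23*(-44) - 103 = -1012 - 103 = -1115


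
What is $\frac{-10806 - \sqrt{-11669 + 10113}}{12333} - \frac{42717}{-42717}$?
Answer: $\frac{509}{4111} - \frac{2 i \sqrt{389}}{12333} \approx 0.12381 - 0.0031984 i$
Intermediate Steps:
$\frac{-10806 - \sqrt{-11669 + 10113}}{12333} - \frac{42717}{-42717} = \left(-10806 - \sqrt{-1556}\right) \frac{1}{12333} - -1 = \left(-10806 - 2 i \sqrt{389}\right) \frac{1}{12333} + 1 = \left(- \frac{3602}{4111} - \frac{2 i \sqrt{389}}{12333}\right) + 1 = \frac{509}{4111} - \frac{2 i \sqrt{389}}{12333}$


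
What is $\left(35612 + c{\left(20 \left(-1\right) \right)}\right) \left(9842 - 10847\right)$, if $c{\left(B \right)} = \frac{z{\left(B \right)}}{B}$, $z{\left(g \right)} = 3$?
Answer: $- \frac{143159637}{4} \approx -3.579 \cdot 10^{7}$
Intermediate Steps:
$c{\left(B \right)} = \frac{3}{B}$
$\left(35612 + c{\left(20 \left(-1\right) \right)}\right) \left(9842 - 10847\right) = \left(35612 + \frac{3}{20 \left(-1\right)}\right) \left(9842 - 10847\right) = \left(35612 + \frac{3}{-20}\right) \left(-1005\right) = \left(35612 + 3 \left(- \frac{1}{20}\right)\right) \left(-1005\right) = \left(35612 - \frac{3}{20}\right) \left(-1005\right) = \frac{712237}{20} \left(-1005\right) = - \frac{143159637}{4}$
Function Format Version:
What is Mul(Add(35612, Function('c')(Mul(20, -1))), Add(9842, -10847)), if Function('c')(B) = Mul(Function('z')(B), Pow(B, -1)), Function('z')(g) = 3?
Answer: Rational(-143159637, 4) ≈ -3.5790e+7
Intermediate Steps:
Function('c')(B) = Mul(3, Pow(B, -1))
Mul(Add(35612, Function('c')(Mul(20, -1))), Add(9842, -10847)) = Mul(Add(35612, Mul(3, Pow(Mul(20, -1), -1))), Add(9842, -10847)) = Mul(Add(35612, Mul(3, Pow(-20, -1))), -1005) = Mul(Add(35612, Mul(3, Rational(-1, 20))), -1005) = Mul(Add(35612, Rational(-3, 20)), -1005) = Mul(Rational(712237, 20), -1005) = Rational(-143159637, 4)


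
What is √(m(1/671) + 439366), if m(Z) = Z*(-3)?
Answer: √197820585193/671 ≈ 662.85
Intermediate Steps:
m(Z) = -3*Z
√(m(1/671) + 439366) = √(-3/671 + 439366) = √(294814583/671) = √197820585193/671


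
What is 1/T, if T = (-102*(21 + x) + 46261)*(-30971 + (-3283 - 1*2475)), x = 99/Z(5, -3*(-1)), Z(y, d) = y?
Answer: -5/7731344313 ≈ -6.4672e-10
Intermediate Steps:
x = 99/5 ≈ 19.800
T = -7731344313/5 (T = (-102*(21 + 99/5) + 46261)*(-30971 + (-3283 - 1*2475)) = (-102*204/5 + 46261)*(-30971 + (-3283 - 2475)) = (-20808/5 + 46261)*(-30971 - 5758) = (210497/5)*(-36729) = -7731344313/5 ≈ -1.5463e+9)
1/T = 1/(-7731344313/5) = -5/7731344313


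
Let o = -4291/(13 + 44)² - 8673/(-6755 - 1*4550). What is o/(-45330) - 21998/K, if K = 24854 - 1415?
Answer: -45896614625821/48903752491425 ≈ -0.93851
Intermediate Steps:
K = 23439
o = -152866/276165 (o = -4291/(57²) - 8673/(-6755 - 4550) = -4291/3249 - 8673/(-11305) = -4291*1/3249 - 8673*(-1/11305) = -4291/3249 + 1239/1615 = -152866/276165 ≈ -0.55353)
o/(-45330) - 21998/K = -152866/276165/(-45330) - 21998/23439 = -152866/276165*(-1/45330) - 21998*1/23439 = 76433/6259279725 - 21998/23439 = -45896614625821/48903752491425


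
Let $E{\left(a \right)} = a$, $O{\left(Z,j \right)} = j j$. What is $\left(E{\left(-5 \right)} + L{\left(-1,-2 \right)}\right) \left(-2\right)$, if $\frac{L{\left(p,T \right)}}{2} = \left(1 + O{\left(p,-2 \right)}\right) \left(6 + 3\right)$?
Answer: $-170$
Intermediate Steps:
$O{\left(Z,j \right)} = j^{2}$
$L{\left(p,T \right)} = 90$ ($L{\left(p,T \right)} = 2 \left(1 + \left(-2\right)^{2}\right) \left(6 + 3\right) = 2 \left(1 + 4\right) 9 = 2 \cdot 5 \cdot 9 = 2 \cdot 45 = 90$)
$\left(E{\left(-5 \right)} + L{\left(-1,-2 \right)}\right) \left(-2\right) = \left(-5 + 90\right) \left(-2\right) = 85 \left(-2\right) = -170$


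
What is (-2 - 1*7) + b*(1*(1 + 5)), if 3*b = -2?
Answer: -13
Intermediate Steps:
b = -⅔ (b = (⅓)*(-2) = -⅔ ≈ -0.66667)
(-2 - 1*7) + b*(1*(1 + 5)) = (-2 - 1*7) - 2*(1 + 5)/3 = (-2 - 7) - 2*6/3 = -9 - ⅔*6 = -9 - 4 = -13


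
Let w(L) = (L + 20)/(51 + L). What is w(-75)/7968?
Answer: 55/191232 ≈ 0.00028761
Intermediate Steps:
w(L) = (20 + L)/(51 + L)
w(-75)/7968 = ((20 - 75)/(51 - 75))/7968 = (-55/(-24))*(1/7968) = -1/24*(-55)*(1/7968) = (55/24)*(1/7968) = 55/191232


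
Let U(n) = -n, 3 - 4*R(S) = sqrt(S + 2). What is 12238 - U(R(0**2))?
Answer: 48955/4 - sqrt(2)/4 ≈ 12238.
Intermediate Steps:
R(S) = 3/4 - sqrt(2 + S)/4 (R(S) = 3/4 - sqrt(S + 2)/4 = 3/4 - sqrt(2 + S)/4)
12238 - U(R(0**2)) = 12238 - (-1)*(3/4 - sqrt(2 + 0**2)/4) = 12238 - (-1)*(3/4 - sqrt(2 + 0)/4) = 12238 - (-1)*(3/4 - sqrt(2)/4) = 12238 - (-3/4 + sqrt(2)/4) = 12238 + (3/4 - sqrt(2)/4) = 48955/4 - sqrt(2)/4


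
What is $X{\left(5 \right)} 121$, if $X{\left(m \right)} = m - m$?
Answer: $0$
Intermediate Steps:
$X{\left(m \right)} = 0$
$X{\left(5 \right)} 121 = 0 \cdot 121 = 0$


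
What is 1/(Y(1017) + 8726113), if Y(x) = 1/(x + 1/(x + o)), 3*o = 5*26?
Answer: 3235080/28229673647221 ≈ 1.1460e-7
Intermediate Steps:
o = 130/3 (o = (5*26)/3 = (⅓)*130 = 130/3 ≈ 43.333)
Y(x) = 1/(x + 1/(130/3 + x)) (Y(x) = 1/(x + 1/(x + 130/3)) = 1/(x + 1/(130/3 + x)))
1/(Y(1017) + 8726113) = 1/((130 + 3*1017)/(3 + 3*1017² + 130*1017) + 8726113) = 1/((130 + 3051)/(3 + 3*1034289 + 132210) + 8726113) = 1/(3181/(3 + 3102867 + 132210) + 8726113) = 1/(3181/3235080 + 8726113) = 1/(28229673647221/3235080) = 3235080/28229673647221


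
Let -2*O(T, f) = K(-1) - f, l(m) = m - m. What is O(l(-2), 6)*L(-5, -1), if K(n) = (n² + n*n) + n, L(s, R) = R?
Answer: -5/2 ≈ -2.5000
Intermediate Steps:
l(m) = 0
K(n) = n + 2*n² (K(n) = (n² + n²) + n = 2*n² + n = n + 2*n²)
O(T, f) = -½ + f/2 (O(T, f) = -(-(1 + 2*(-1)) - f)/2 = -(-(1 - 2) - f)/2 = -(-1*(-1) - f)/2 = -(1 - f)/2 = -½ + f/2)
O(l(-2), 6)*L(-5, -1) = (-½ + (½)*6)*(-1) = (-½ + 3)*(-1) = (5/2)*(-1) = -5/2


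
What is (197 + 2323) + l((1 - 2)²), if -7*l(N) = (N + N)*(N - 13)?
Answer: 17664/7 ≈ 2523.4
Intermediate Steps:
l(N) = -2*N*(-13 + N)/7 (l(N) = -(N + N)*(N - 13)/7 = -2*N*(-13 + N)/7)
(197 + 2323) + l((1 - 2)²) = (197 + 2323) + 2*(1 - 2)²*(13 - (1 - 2)²)/7 = 2520 + (2/7)*(-1)²*(13 - 1*(-1)²) = 2520 + (2/7)*1*(13 - 1*1) = 2520 + (2/7)*1*(13 - 1) = 2520 + (2/7)*1*12 = 2520 + 24/7 = 17664/7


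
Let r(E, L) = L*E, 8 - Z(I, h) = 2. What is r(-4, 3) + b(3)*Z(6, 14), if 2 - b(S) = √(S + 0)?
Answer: -6*√3 ≈ -10.392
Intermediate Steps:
b(S) = 2 - √S (b(S) = 2 - √(S + 0) = 2 - √S)
Z(I, h) = 6 (Z(I, h) = 8 - 1*2 = 8 - 2 = 6)
r(E, L) = E*L
r(-4, 3) + b(3)*Z(6, 14) = -4*3 + (2 - √3)*6 = -12 + (12 - 6*√3) = -6*√3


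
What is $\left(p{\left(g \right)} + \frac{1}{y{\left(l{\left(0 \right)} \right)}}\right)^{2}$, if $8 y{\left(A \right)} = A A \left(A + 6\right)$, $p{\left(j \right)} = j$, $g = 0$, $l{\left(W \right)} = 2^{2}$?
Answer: $\frac{1}{400} \approx 0.0025$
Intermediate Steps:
$l{\left(W \right)} = 4$
$y{\left(A \right)} = \frac{A^{2} \left(6 + A\right)}{8}$ ($y{\left(A \right)} = \frac{A A \left(A + 6\right)}{8} = \frac{A^{2} \left(6 + A\right)}{8}$)
$\left(p{\left(g \right)} + \frac{1}{y{\left(l{\left(0 \right)} \right)}}\right)^{2} = \left(0 + \frac{1}{\frac{1}{8} \cdot 4^{2} \left(6 + 4\right)}\right)^{2} = \left(0 + \frac{1}{\frac{1}{8} \cdot 16 \cdot 10}\right)^{2} = \left(0 + \frac{1}{20}\right)^{2} = \left(\frac{1}{20}\right)^{2} = \frac{1}{400}$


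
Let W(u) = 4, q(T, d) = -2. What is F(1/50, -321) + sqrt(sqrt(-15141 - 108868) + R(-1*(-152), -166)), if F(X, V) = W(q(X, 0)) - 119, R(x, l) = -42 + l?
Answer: -115 + sqrt(-208 + I*sqrt(124009)) ≈ -104.98 + 17.564*I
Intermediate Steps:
F(X, V) = -115 (F(X, V) = 4 - 119 = -115)
F(1/50, -321) + sqrt(sqrt(-15141 - 108868) + R(-1*(-152), -166)) = -115 + sqrt(sqrt(-15141 - 108868) + (-42 - 166)) = -115 + sqrt(sqrt(-124009) - 208) = -115 + sqrt(I*sqrt(124009) - 208) = -115 + sqrt(-208 + I*sqrt(124009))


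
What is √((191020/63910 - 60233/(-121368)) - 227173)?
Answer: I*√34169300245049133334170/387831444 ≈ 476.62*I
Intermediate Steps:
√((191020/63910 - 60233/(-121368)) - 227173) = √((191020*(1/63910) - 60233*(-1/121368)) - 227173) = √((19102/6391 + 60233/121368) - 227173) = √(2703320639/775662888 - 227173) = √(-176206961934985/775662888) = I*√34169300245049133334170/387831444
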